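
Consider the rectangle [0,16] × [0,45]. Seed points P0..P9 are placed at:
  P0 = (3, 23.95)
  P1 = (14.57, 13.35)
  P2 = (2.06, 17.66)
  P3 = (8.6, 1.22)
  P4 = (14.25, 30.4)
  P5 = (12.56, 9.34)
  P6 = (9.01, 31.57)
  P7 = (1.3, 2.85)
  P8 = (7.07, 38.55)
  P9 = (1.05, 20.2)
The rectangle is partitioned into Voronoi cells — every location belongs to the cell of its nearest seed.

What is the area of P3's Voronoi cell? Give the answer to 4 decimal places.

Area of P3's cell: 55.7590

1. box [0,16]×[0,45]: [(0, 0) (16, 0) (16, 45) (0, 45)]
2. ⊥bis P3·P0 via (5.8,12.585): [(0, 11.1561) (0, 0) (16, 0) (16, 15.098)]  |A|=210.0322
3. ⊥bis P3·P1 via (11.585,7.285): [(2.4788, 11.7668) (0, 11.1561) (0, 0) (16, 0) (16, 5.1121)]  |A|=142.5217
4. ⊥bis P3·P2 via (5.33,9.44): [(6.3677, 9.8528) (0, 7.3197) (0, 0) (16, 0) (16, 5.1121)]  |A|=126.7476
5. ⊥bis P3·P4 via (11.425,15.81): [(6.3677, 9.8528) (0, 7.3197) (0, 0) (16, 0) (16, 5.1121)]  |A|=126.7476
6. ⊥bis P3·P5 via (10.58,5.28): [(3.5235, 8.7214) (0, 7.3197) (0, 0) (16, 0) (16, 2.6367)]  |A|=99.1149
7. ⊥bis P3·P6 via (8.805,16.395): [(3.5235, 8.7214) (0, 7.3197) (0, 0) (16, 0) (16, 2.6367)]  |A|=99.1149
8. ⊥bis P3·P7 via (4.95,2.035): [(6.1563, 7.4374) (4.4956, 0) (16, 0) (16, 2.6367)]  |A|=55.759
9. ⊥bis P3·P8 via (7.835,19.885): [(6.1563, 7.4374) (4.4956, 0) (16, 0) (16, 2.6367)]  |A|=55.759
10. ⊥bis P3·P9 via (4.825,10.71): [(6.1563, 7.4374) (4.4956, 0) (16, 0) (16, 2.6367)]  |A|=55.759
11. canonical 4-gon: [(6.1563, 7.4374) (4.4956, 0) (16, 0) (16, 2.6367)]
12. shoelace: 55.759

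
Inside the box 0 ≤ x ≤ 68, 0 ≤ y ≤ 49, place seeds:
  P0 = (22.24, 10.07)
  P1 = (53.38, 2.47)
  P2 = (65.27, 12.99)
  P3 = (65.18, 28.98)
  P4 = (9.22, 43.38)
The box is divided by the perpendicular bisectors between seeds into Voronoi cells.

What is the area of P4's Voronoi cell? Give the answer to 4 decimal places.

1. box [0,68]×[0,49]: [(0, 0) (68, 0) (68, 49) (0, 49)]
2. ⊥bis P4·P0 via (15.73,26.725): [(0, 20.5766) (68, 47.156) (68, 49) (0, 49)]  |A|=1029.0943
3. ⊥bis P4·P1 via (31.3,22.925): [(0, 20.5766) (45.6572, 38.4227) (55.456, 49) (0, 49)]  |A|=942.1531
4. ⊥bis P4·P2 via (37.245,28.185): [(0, 20.5766) (42.0264, 37.0036) (48.5308, 49) (0, 49)]  |A|=888.3654
5. ⊥bis P4·P3 via (37.2,36.18): [(0, 20.5766) (36.8959, 34.9982) (40.4989, 49) (0, 49)]  |A|=807.8833
6. canonical 4-gon: [(0, 20.5766) (36.8959, 34.9982) (40.4989, 49) (0, 49)]
7. shoelace: 807.8833

Area of P4's cell: 807.8833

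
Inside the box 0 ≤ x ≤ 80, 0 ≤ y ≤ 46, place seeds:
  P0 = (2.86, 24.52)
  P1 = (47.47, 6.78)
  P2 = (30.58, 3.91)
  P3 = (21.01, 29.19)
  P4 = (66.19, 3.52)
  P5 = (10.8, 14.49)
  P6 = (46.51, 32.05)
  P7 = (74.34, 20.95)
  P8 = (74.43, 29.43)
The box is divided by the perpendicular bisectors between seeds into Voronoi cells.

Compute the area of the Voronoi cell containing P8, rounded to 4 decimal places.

Area of P8's cell: 396.0010

1. box [0,80]×[0,46]: [(0, 0) (80, 0) (80, 46) (0, 46)]
2. ⊥bis P8·P0 via (38.645,26.975): [(40.4956, 0) (80, 0) (80, 46) (37.3398, 46)]  |A|=1889.7857
3. ⊥bis P8·P1 via (60.95,18.105): [(76.1606, 0) (80, 0) (80, 46) (37.5145, 46)]  |A|=1065.4729
4. ⊥bis P8·P2 via (52.505,16.67): [(76.1606, 0) (80, 0) (80, 46) (37.5145, 46)]  |A|=1065.4729
5. ⊥bis P8·P3 via (47.72,29.31): [(47.6995, 33.8769) (76.1606, 0) (80, 0) (80, 46) (47.645, 46)]  |A|=1004.0662
6. ⊥bis P8·P4 via (70.31,16.475): [(47.6995, 33.8769) (59.4061, 19.9427) (80, 13.3933) (80, 46) (47.645, 46)]  |A|=827.8716
7. ⊥bis P8·P5 via (42.615,21.96): [(47.6995, 33.8769) (59.4061, 19.9427) (80, 13.3933) (80, 46) (47.645, 46)]  |A|=827.8716
8. ⊥bis P8·P6 via (60.47,30.74): [(59.4553, 19.927) (80, 13.3933) (80, 46) (61.902, 46)]  |A|=570.8809
9. ⊥bis P8·P7 via (74.385,25.19): [(59.9636, 25.3431) (80, 25.1304) (80, 46) (61.902, 46)]  |A|=396.001
10. canonical 4-gon: [(59.9636, 25.3431) (80, 25.1304) (80, 46) (61.902, 46)]
11. shoelace: 396.001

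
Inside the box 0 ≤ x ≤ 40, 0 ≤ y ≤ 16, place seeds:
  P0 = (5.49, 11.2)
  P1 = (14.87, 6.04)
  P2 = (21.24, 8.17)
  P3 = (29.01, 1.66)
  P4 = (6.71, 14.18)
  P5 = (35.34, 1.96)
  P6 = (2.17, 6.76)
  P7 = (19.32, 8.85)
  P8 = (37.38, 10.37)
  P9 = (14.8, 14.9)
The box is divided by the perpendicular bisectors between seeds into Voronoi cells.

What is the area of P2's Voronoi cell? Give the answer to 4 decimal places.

1. box [0,40]×[0,16]: [(0, 0) (40, 0) (40, 16) (0, 16)]
2. ⊥bis P2·P0 via (13.365,9.685): [(11.5018, 0) (40, 0) (40, 16) (14.5799, 16)]  |A|=431.3466
3. ⊥bis P2·P1 via (18.055,7.105): [(20.4308, 0) (40, 0) (40, 16) (15.0807, 16)]  |A|=355.9083
4. ⊥bis P2·P3 via (25.125,4.915): [(20.4308, 0) (21.007, 0) (34.4124, 16) (15.0807, 16)]  |A|=159.264
5. ⊥bis P2·P4 via (13.975,11.175): [(15.4786, 14.8101) (20.4308, 0) (21.007, 0) (34.4124, 16) (15.9708, 16)]  |A|=158.7345
6. ⊥bis P2·P5 via (28.29,5.065): [(15.4786, 14.8101) (20.4308, 0) (21.007, 0) (31.6583, 12.7128) (33.1061, 16) (15.9708, 16)]  |A|=156.5873
7. ⊥bis P2·P6 via (11.705,7.465): [(15.4786, 14.8101) (20.4308, 0) (21.007, 0) (31.6583, 12.7128) (33.1061, 16) (15.9708, 16)]  |A|=156.5873
8. ⊥bis P2·P7 via (20.28,8.51): [(18.8939, 4.5962) (20.4308, 0) (21.007, 0) (31.6583, 12.7128) (33.1061, 16) (22.9327, 16)]  |A|=112.3456
9. ⊥bis P2·P8 via (29.31,9.27): [(18.8939, 4.5962) (20.4308, 0) (21.007, 0) (29.235, 9.8204) (28.3927, 16) (22.9327, 16)]  |A|=95.893
10. ⊥bis P2·P9 via (18.02,11.535): [(18.8939, 4.5962) (20.4308, 0) (21.007, 0) (29.235, 9.8204) (28.3927, 16) (22.9327, 16)]  |A|=95.893
11. canonical 6-gon: [(18.8939, 4.5962) (20.4308, 0) (21.007, 0) (29.235, 9.8204) (28.3927, 16) (22.9327, 16)]
12. shoelace: 95.893

Area of P2's cell: 95.8930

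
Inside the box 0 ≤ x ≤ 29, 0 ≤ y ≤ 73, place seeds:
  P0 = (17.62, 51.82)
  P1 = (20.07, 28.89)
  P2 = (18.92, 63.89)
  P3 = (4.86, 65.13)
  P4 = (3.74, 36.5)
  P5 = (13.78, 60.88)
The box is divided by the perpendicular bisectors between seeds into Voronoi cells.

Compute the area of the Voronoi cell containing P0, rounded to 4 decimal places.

1. box [0,29]×[0,73]: [(0, 0) (29, 0) (29, 73) (0, 73)]
2. ⊥bis P0·P1 via (18.845,40.355): [(0, 38.3415) (29, 41.44) (29, 73) (0, 73)]  |A|=960.1682
3. ⊥bis P0·P2 via (18.27,57.855): [(0, 59.8228) (0, 38.3415) (29, 41.44) (29, 56.6993)]  |A|=532.7386
4. ⊥bis P0·P3 via (11.24,58.475): [(11.3686, 58.5983) (0, 47.6995) (0, 38.3415) (29, 41.44) (29, 56.6993)]  |A|=463.8259
5. ⊥bis P0·P4 via (10.68,44.16): [(11.3686, 58.5983) (3.291, 50.8545) (15.2981, 39.976) (29, 41.44) (29, 56.6993)]  |A|=355.4047
6. ⊥bis P0·P5 via (15.7,56.35): [(19.0521, 57.7708) (3.7324, 51.2776) (3.291, 50.8545) (15.2981, 39.976) (29, 41.44) (29, 56.6993)]  |A|=324.1209
7. canonical 6-gon: [(19.0521, 57.7708) (3.7324, 51.2776) (3.291, 50.8545) (15.2981, 39.976) (29, 41.44) (29, 56.6993)]
8. shoelace: 324.1209

Area of P0's cell: 324.1209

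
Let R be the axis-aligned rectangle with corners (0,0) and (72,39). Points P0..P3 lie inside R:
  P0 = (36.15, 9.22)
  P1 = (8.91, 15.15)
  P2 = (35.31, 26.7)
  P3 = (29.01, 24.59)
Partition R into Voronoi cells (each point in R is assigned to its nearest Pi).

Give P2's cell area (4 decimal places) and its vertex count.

Area of P2's cell: 826.6261 (4 vertices)

1. box [0,72]×[0,39]: [(0, 0) (72, 0) (72, 39) (0, 39)]
2. ⊥bis P2·P0 via (35.73,17.96): [(0, 16.243) (72, 19.703) (72, 39) (0, 39)]  |A|=1513.9458
3. ⊥bis P2·P1 via (22.11,20.925): [(23.6609, 17.38) (72, 19.703) (72, 39) (14.2022, 39)]  |A|=1091.1944
4. ⊥bis P2·P3 via (32.16,25.645): [(34.7496, 17.9129) (72, 19.703) (72, 39) (27.6871, 39)]  |A|=826.6261
5. canonical 4-gon: [(34.7496, 17.9129) (72, 19.703) (72, 39) (27.6871, 39)]
6. shoelace: 826.6261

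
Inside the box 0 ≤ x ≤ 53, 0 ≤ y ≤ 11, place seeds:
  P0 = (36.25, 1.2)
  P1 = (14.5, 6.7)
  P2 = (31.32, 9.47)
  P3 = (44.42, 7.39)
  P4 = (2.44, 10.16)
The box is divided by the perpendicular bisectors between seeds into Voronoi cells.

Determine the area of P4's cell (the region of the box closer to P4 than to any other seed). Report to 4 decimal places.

1. box [0,53]×[0,11]: [(0, 0) (53, 0) (53, 11) (0, 11)]
2. ⊥bis P4·P0 via (19.345,5.68): [(0, 0) (17.8397, 0) (20.7549, 11) (0, 11)]  |A|=212.2703
3. ⊥bis P4·P1 via (8.47,8.43): [(0, 0) (6.0514, 0) (9.2073, 11) (0, 11)]  |A|=83.9233
4. ⊥bis P4·P2 via (16.88,9.815): [(0, 0) (6.0514, 0) (9.2073, 11) (0, 11)]  |A|=83.9233
5. ⊥bis P4·P3 via (23.43,8.775): [(0, 0) (6.0514, 0) (9.2073, 11) (0, 11)]  |A|=83.9233
6. canonical 4-gon: [(0, 0) (6.0514, 0) (9.2073, 11) (0, 11)]
7. shoelace: 83.9233

Area of P4's cell: 83.9233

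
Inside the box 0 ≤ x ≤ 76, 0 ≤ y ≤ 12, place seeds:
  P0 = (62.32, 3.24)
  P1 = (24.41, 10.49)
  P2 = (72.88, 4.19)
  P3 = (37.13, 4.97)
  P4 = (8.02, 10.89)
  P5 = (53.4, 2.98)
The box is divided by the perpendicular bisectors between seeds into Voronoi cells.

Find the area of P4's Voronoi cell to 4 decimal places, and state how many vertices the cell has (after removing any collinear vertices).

Area of P4's cell: 193.2065 (4 vertices)

1. box [0,76]×[0,12]: [(0, 0) (76, 0) (76, 12) (0, 12)]
2. ⊥bis P4·P0 via (35.17,7.065): [(0, 0) (34.1747, 0) (35.8653, 12) (0, 12)]  |A|=420.2395
3. ⊥bis P4·P1 via (16.215,10.69): [(0, 0) (15.9541, 0) (16.247, 12) (0, 12)]  |A|=193.2065
4. ⊥bis P4·P2 via (40.45,7.54): [(0, 0) (15.9541, 0) (16.247, 12) (0, 12)]  |A|=193.2065
5. ⊥bis P4·P3 via (22.575,7.93): [(0, 0) (15.9541, 0) (16.247, 12) (0, 12)]  |A|=193.2065
6. ⊥bis P4·P5 via (30.71,6.935): [(0, 0) (15.9541, 0) (16.247, 12) (0, 12)]  |A|=193.2065
7. canonical 4-gon: [(0, 0) (15.9541, 0) (16.247, 12) (0, 12)]
8. shoelace: 193.2065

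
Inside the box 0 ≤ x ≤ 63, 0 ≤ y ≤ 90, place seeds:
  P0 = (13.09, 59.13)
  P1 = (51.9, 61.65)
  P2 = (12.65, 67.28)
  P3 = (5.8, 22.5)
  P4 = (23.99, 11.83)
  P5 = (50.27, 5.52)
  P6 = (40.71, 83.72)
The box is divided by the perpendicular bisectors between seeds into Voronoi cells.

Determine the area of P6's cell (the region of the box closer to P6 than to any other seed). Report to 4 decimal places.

1. box [0,63]×[0,90]: [(0, 0) (63, 0) (63, 90) (0, 90)]
2. ⊥bis P6·P0 via (26.9,71.425): [(63, 30.8767) (63, 90) (10.3627, 90)]  |A|=1556.0436
3. ⊥bis P6·P1 via (46.305,72.685): [(32.1623, 65.5143) (63, 81.1498) (63, 90) (10.3627, 90)]  |A|=780.8907
4. ⊥bis P6·P2 via (26.68,75.5): [(32.4462, 65.6582) (63, 81.1498) (63, 90) (18.1846, 90)]  |A|=680.6468
5. ⊥bis P6·P3 via (23.255,53.11): [(32.4462, 65.6582) (63, 81.1498) (63, 90) (18.1846, 90)]  |A|=680.6468
6. ⊥bis P6·P4 via (32.35,47.775): [(32.4462, 65.6582) (63, 81.1498) (63, 90) (18.1846, 90)]  |A|=680.6468
7. ⊥bis P6·P5 via (45.49,44.62): [(32.4462, 65.6582) (63, 81.1498) (63, 90) (18.1846, 90)]  |A|=680.6468
8. canonical 4-gon: [(32.4462, 65.6582) (63, 81.1498) (63, 90) (18.1846, 90)]
9. shoelace: 680.6468

Area of P6's cell: 680.6468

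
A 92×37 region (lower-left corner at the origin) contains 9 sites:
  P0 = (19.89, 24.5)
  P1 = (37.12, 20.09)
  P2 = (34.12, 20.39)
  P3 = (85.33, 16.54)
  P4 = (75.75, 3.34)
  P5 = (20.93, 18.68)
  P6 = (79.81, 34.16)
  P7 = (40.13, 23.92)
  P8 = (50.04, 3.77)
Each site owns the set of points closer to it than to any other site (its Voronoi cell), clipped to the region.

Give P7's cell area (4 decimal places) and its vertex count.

1. box [0,92]×[0,37]: [(0, 0) (92, 0) (92, 37) (0, 37)]
2. ⊥bis P7·P0 via (30.01,24.21): [(29.3162, 0) (92, 0) (92, 37) (30.3765, 37)]  |A|=2299.6842
3. ⊥bis P7·P1 via (38.625,22.005): [(30.1379, 28.675) (66.6247, 0) (92, 0) (92, 37) (30.3765, 37)]  |A|=1764.7742
4. ⊥bis P7·P2 via (37.125,22.155): [(30.2848, 33.8007) (36.0026, 24.066) (66.6247, 0) (92, 0) (92, 37) (30.3765, 37)]  |A|=1749.4054
5. ⊥bis P7·P3 via (62.73,20.23): [(30.2848, 33.8007) (36.0026, 24.066) (60.2455, 5.0134) (65.4681, 37) (30.3765, 37)]  |A|=674.0068
6. ⊥bis P7·P4 via (57.94,13.63): [(30.2848, 33.8007) (36.0026, 24.066) (55.2362, 8.9502) (63.1148, 22.5865) (65.4681, 37) (30.3765, 37)]  |A|=624.3444
7. ⊥bis P7·P5 via (30.53,21.3): [(30.2848, 33.8007) (36.0026, 24.066) (55.2362, 8.9502) (63.1148, 22.5865) (65.4681, 37) (30.3765, 37)]  |A|=624.3444
8. ⊥bis P7·P6 via (59.97,29.04): [(30.2848, 33.8007) (36.0026, 24.066) (55.2362, 8.9502) (62.0922, 20.8166) (57.9158, 37) (30.3765, 37)]  |A|=557.9464
9. ⊥bis P7·P8 via (45.085,13.845): [(30.2848, 33.8007) (36.0026, 24.066) (47.498, 15.0317) (61.7732, 22.0525) (57.9158, 37) (30.3765, 37)]  |A|=481.2462
10. canonical 6-gon: [(30.2848, 33.8007) (36.0026, 24.066) (47.498, 15.0317) (61.7732, 22.0525) (57.9158, 37) (30.3765, 37)]
11. shoelace: 481.2462

Area of P7's cell: 481.2462 (6 vertices)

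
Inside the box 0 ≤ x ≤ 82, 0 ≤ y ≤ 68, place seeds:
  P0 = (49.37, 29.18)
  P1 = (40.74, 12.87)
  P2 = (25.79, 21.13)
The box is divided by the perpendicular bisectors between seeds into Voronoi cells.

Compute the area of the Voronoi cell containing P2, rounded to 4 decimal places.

Area of P2's cell: 2072.0657

1. box [0,82]×[0,68]: [(0, 0) (82, 0) (82, 68) (0, 68)]
2. ⊥bis P2·P0 via (37.58,25.155): [(0, 0) (46.1677, 0) (22.9531, 68) (0, 68)]  |A|=2350.107
3. ⊥bis P2·P1 via (33.265,17): [(0, 0) (23.8724, 0) (37.6528, 24.9417) (22.9531, 68) (0, 68)]  |A|=2072.0657
4. canonical 5-gon: [(0, 0) (23.8724, 0) (37.6528, 24.9417) (22.9531, 68) (0, 68)]
5. shoelace: 2072.0657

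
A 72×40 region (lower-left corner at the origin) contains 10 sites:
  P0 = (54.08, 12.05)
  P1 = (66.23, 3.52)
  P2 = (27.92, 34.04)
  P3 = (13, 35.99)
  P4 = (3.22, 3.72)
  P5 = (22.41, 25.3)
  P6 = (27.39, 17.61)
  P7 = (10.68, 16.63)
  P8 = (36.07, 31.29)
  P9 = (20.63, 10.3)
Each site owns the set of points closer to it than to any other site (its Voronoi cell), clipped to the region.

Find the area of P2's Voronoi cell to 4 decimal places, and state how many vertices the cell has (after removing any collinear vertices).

1. box [0,72]×[0,40]: [(0, 0) (72, 0) (72, 40) (0, 40)]
2. ⊥bis P2·P0 via (41,23.045): [(0, 0) (21.6285, 0) (55.2523, 40) (0, 40)]  |A|=1537.6154
3. ⊥bis P2·P1 via (47.075,18.78): [(0, 0) (21.6285, 0) (55.2523, 40) (0, 40)]  |A|=1537.6154
4. ⊥bis P2·P3 via (20.46,35.015): [(15.8836, 0) (21.6285, 0) (55.2523, 40) (21.1115, 40)]  |A|=797.712
5. ⊥bis P2·P4 via (15.57,18.88): [(18.0836, 16.8323) (28.5858, 8.2767) (55.2523, 40) (21.1115, 40)]  |A|=676.1382
6. ⊥bis P2·P5 via (25.165,29.67): [(20.1728, 32.8173) (39.155, 20.8502) (55.2523, 40) (21.1115, 40)]  |A|=400.6842
7. ⊥bis P2·P6 via (27.655,25.825): [(20.1728, 32.8173) (31.4586, 25.7023) (42.9229, 25.3325) (55.2523, 40) (21.1115, 40)]  |A|=374.2943
8. ⊥bis P2·P7 via (19.3,25.335): [(20.1728, 32.8173) (31.4586, 25.7023) (42.9229, 25.3325) (55.2523, 40) (21.1115, 40)]  |A|=374.2943
9. ⊥bis P2·P8 via (31.995,32.665): [(20.1728, 32.8173) (29.9636, 26.6448) (34.47, 40) (21.1115, 40)]  |A|=127.2625
10. ⊥bis P2·P9 via (24.275,22.17): [(20.1728, 32.8173) (29.9636, 26.6448) (34.47, 40) (21.1115, 40)]  |A|=127.2625
11. canonical 4-gon: [(20.1728, 32.8173) (29.9636, 26.6448) (34.47, 40) (21.1115, 40)]
12. shoelace: 127.2625

Area of P2's cell: 127.2625 (4 vertices)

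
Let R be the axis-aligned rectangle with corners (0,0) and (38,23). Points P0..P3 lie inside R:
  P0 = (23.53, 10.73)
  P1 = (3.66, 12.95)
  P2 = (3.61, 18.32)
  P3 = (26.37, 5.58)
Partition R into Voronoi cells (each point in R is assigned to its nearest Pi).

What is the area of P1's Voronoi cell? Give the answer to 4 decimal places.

Area of P1's cell: 205.8085

1. box [0,38]×[0,23]: [(0, 0) (38, 0) (38, 23) (0, 23)]
2. ⊥bis P1·P0 via (13.595,11.84): [(0, 0) (12.2722, 0) (14.8419, 23) (0, 23)]  |A|=311.8113
3. ⊥bis P1·P2 via (3.635,15.635): [(0, 15.6012) (0, 0) (12.2722, 0) (14.0298, 15.7318)]  |A|=205.9722
4. ⊥bis P1·P3 via (15.015,9.265): [(0, 15.6012) (0, 0) (12.0083, 0) (12.4107, 1.2401) (14.0298, 15.7318)]  |A|=205.8085
5. canonical 5-gon: [(0, 15.6012) (0, 0) (12.0083, 0) (12.4107, 1.2401) (14.0298, 15.7318)]
6. shoelace: 205.8085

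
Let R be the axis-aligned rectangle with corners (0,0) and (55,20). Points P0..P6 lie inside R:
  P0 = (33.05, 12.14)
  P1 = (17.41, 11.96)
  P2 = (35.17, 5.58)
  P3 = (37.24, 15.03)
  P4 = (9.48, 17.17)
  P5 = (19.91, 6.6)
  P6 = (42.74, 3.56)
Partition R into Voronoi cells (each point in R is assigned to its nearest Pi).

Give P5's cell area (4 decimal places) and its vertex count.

Area of P5's cell: 177.6164 (5 vertices)

1. box [0,55]×[0,20]: [(0, 0) (55, 0) (55, 20) (0, 20)]
2. ⊥bis P5·P0 via (26.48,9.37): [(0, 0) (30.4305, 0) (21.9982, 20) (0, 20)]  |A|=524.2877
3. ⊥bis P5·P1 via (18.66,9.28): [(0, 0.5766) (0, 0) (30.4305, 0) (25.2266, 12.3428)]  |A|=195.0722
4. ⊥bis P5·P2 via (27.54,6.09): [(0, 0.5766) (0, 0) (27.1329, 0) (27.5842, 6.751) (25.2266, 12.3428)]  |A|=183.9411
5. ⊥bis P5·P3 via (28.575,10.815): [(0, 0.5766) (0, 0) (27.1329, 0) (27.5842, 6.751) (25.2266, 12.3428)]  |A|=183.9411
6. ⊥bis P5·P4 via (14.695,11.885): [(6.1345, 3.4379) (2.6505, 0) (27.1329, 0) (27.5842, 6.751) (25.2266, 12.3428)]  |A|=177.6164
7. ⊥bis P5·P6 via (31.325,5.08): [(6.1345, 3.4379) (2.6505, 0) (27.1329, 0) (27.5842, 6.751) (25.2266, 12.3428)]  |A|=177.6164
8. canonical 5-gon: [(6.1345, 3.4379) (2.6505, 0) (27.1329, 0) (27.5842, 6.751) (25.2266, 12.3428)]
9. shoelace: 177.6164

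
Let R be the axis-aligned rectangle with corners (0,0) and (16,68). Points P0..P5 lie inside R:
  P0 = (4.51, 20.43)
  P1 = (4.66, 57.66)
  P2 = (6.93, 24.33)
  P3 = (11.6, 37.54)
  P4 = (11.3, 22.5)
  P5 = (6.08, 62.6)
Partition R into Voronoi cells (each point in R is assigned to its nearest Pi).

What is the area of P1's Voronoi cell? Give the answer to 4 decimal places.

1. box [0,16]×[0,68]: [(0, 0) (16, 0) (16, 68) (0, 68)]
2. ⊥bis P1·P0 via (4.585,39.045): [(0, 39.0635) (16, 38.999) (16, 68) (0, 68)]  |A|=463.5001
3. ⊥bis P1·P2 via (5.795,40.995): [(0, 40.6003) (16, 41.69) (16, 68) (0, 68)]  |A|=429.6772
4. ⊥bis P1·P3 via (8.13,47.6): [(0, 44.7957) (16, 50.3146) (16, 68) (0, 68)]  |A|=327.1175
5. ⊥bis P1·P4 via (7.98,40.08): [(0, 44.7957) (16, 50.3146) (16, 68) (0, 68)]  |A|=327.1175
6. ⊥bis P1·P5 via (5.37,60.13): [(0, 61.6736) (0, 44.7957) (16, 50.3146) (16, 57.0744)]  |A|=189.1016
7. canonical 4-gon: [(0, 61.6736) (0, 44.7957) (16, 50.3146) (16, 57.0744)]
8. shoelace: 189.1016

Area of P1's cell: 189.1016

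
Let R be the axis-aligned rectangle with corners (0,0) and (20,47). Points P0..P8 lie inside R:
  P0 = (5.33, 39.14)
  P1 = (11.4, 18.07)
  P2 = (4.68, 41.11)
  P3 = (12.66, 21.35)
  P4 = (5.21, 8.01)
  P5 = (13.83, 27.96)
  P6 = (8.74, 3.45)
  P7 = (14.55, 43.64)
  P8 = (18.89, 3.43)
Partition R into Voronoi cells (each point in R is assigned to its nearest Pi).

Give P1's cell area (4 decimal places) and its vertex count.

Area of P1's cell: 145.4911 (6 vertices)

1. box [0,20]×[0,47]: [(0, 0) (20, 0) (20, 47) (0, 47)]
2. ⊥bis P1·P0 via (8.365,28.605): [(0, 26.1951) (0, 0) (20, 0) (20, 31.9569)]  |A|=581.5205
3. ⊥bis P1·P2 via (8.04,29.59): [(0, 26.1951) (0, 0) (20, 0) (20, 31.9569)]  |A|=581.5205
4. ⊥bis P1·P3 via (12.03,19.71): [(0, 24.3313) (0, 0) (20, 0) (20, 16.6484)]  |A|=409.7963
5. ⊥bis P1·P4 via (8.305,13.04): [(0, 24.3313) (0, 18.1501) (20, 5.844) (20, 16.6484)]  |A|=169.8553
6. ⊥bis P1·P5 via (12.615,23.015): [(0, 24.3313) (0, 18.1501) (20, 5.844) (20, 16.6484)]  |A|=169.8553
7. ⊥bis P1·P6 via (10.07,10.76): [(0, 24.3313) (0, 18.1501) (12.8251, 10.2587) (20, 8.9533) (20, 16.6484)]  |A|=158.7007
8. ⊥bis P1·P7 via (12.975,30.855): [(0, 24.3313) (0, 18.1501) (12.8251, 10.2587) (20, 8.9533) (20, 16.6484)]  |A|=158.7007
9. ⊥bis P1·P8 via (15.145,10.75): [(0, 24.3313) (0, 18.1501) (12.8251, 10.2587) (13.8281, 10.0762) (20, 13.2339) (20, 16.6484)]  |A|=145.4911
10. canonical 6-gon: [(0, 24.3313) (0, 18.1501) (12.8251, 10.2587) (13.8281, 10.0762) (20, 13.2339) (20, 16.6484)]
11. shoelace: 145.4911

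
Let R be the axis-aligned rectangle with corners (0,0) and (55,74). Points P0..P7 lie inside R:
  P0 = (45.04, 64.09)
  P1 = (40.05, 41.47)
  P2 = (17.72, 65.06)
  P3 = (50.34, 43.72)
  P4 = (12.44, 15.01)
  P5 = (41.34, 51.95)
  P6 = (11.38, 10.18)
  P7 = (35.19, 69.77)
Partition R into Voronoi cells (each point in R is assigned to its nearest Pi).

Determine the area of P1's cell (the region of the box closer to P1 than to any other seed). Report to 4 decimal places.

Area of P1's cell: 835.3057

1. box [0,55]×[0,74]: [(0, 0) (55, 0) (55, 74) (0, 74)]
2. ⊥bis P1·P0 via (42.545,52.78): [(0, 62.1655) (0, 0) (55, 0) (55, 50.0324)]  |A|=3085.442
3. ⊥bis P1·P2 via (28.885,53.265): [(31.0512, 55.3155) (0, 25.9228) (0, 0) (55, 0) (55, 50.0324)]  |A|=2522.7522
4. ⊥bis P1·P3 via (45.195,42.595): [(42.9894, 52.682) (31.0512, 55.3155) (0, 25.9228) (0, 0) (54.5088, 0)]  |A|=2209.3531
5. ⊥bis P1·P4 via (26.245,28.24): [(42.9894, 52.682) (31.0512, 55.3155) (14.9257, 40.0513) (53.3088, 0) (54.5088, 0)]  |A|=948.3532
6. ⊥bis P1·P5 via (40.695,46.71): [(44.3948, 46.2546) (24.116, 48.7507) (14.9257, 40.0513) (53.3088, 0) (54.5088, 0)]  |A|=836.6195
7. ⊥bis P1·P6 via (25.715,25.825): [(44.3948, 46.2546) (24.116, 48.7507) (14.9257, 40.0513) (49.0496, 4.4443) (53.9, 0) (54.5088, 0)]  |A|=835.3057
8. ⊥bis P1·P7 via (37.62,55.62): [(44.3948, 46.2546) (24.116, 48.7507) (14.9257, 40.0513) (49.0496, 4.4443) (53.9, 0) (54.5088, 0)]  |A|=835.3057
9. canonical 6-gon: [(44.3948, 46.2546) (24.116, 48.7507) (14.9257, 40.0513) (49.0496, 4.4443) (53.9, 0) (54.5088, 0)]
10. shoelace: 835.3057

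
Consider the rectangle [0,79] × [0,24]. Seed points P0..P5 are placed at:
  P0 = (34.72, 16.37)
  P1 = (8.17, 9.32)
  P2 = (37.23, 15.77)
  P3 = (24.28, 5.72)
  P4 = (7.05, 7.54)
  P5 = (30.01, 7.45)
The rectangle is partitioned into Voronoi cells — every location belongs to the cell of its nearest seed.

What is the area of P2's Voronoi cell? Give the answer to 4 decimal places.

1. box [0,79]×[0,24]: [(0, 0) (79, 0) (79, 24) (0, 24)]
2. ⊥bis P2·P0 via (35.975,16.07): [(32.1336, 0) (79, 0) (79, 24) (37.8706, 24)]  |A|=1055.9498
3. ⊥bis P2·P1 via (22.7,12.545): [(32.1336, 0) (79, 0) (79, 24) (37.8706, 24)]  |A|=1055.9498
4. ⊥bis P2·P3 via (30.755,10.745): [(33.7726, 6.8566) (39.0938, 0) (79, 0) (79, 24) (37.8706, 24)]  |A|=1032.0879
5. ⊥bis P2·P4 via (22.14,11.655): [(33.7726, 6.8566) (39.0938, 0) (79, 0) (79, 24) (37.8706, 24)]  |A|=1032.0879
6. ⊥bis P2·P5 via (33.62,11.61): [(34.6874, 10.6837) (46.9988, 0) (79, 0) (79, 24) (37.8706, 24)]  |A|=976.5418
7. canonical 5-gon: [(34.6874, 10.6837) (46.9988, 0) (79, 0) (79, 24) (37.8706, 24)]
8. shoelace: 976.5418

Area of P2's cell: 976.5418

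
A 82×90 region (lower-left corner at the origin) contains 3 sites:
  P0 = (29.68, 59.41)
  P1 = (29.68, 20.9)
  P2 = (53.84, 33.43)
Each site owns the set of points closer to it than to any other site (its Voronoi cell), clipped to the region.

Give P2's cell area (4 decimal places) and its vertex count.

Area of P2's cell: 2494.3553 (4 vertices)

1. box [0,82]×[0,90]: [(0, 0) (82, 0) (82, 90) (0, 90)]
2. ⊥bis P2·P0 via (41.76,46.42): [(0, 7.5855) (0, 0) (82, 0) (82, 83.841)]  |A|=3748.4858
3. ⊥bis P2·P1 via (41.76,27.165): [(35.0231, 40.155) (55.8485, 0) (82, 0) (82, 83.841)]  |A|=2494.3553
4. canonical 4-gon: [(35.0231, 40.155) (55.8485, 0) (82, 0) (82, 83.841)]
5. shoelace: 2494.3553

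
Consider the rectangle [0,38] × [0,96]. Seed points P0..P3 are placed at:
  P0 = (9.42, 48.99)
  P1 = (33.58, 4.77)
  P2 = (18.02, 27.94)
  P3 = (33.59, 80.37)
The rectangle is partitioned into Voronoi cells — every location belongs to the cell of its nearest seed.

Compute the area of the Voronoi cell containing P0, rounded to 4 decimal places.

1. box [0,38]×[0,96]: [(0, 0) (38, 0) (38, 96) (0, 96)]
2. ⊥bis P0·P1 via (21.5,26.88): [(0, 15.1333) (38, 35.8949) (38, 96) (0, 96)]  |A|=2678.4641
3. ⊥bis P0·P2 via (13.72,38.465): [(0, 32.8597) (38, 48.3846) (38, 96) (0, 96)]  |A|=2104.3583
4. ⊥bis P0·P3 via (21.505,64.68): [(0, 81.2439) (0, 32.8597) (38, 48.3846) (38, 51.975)]  |A|=987.5171
5. canonical 4-gon: [(0, 81.2439) (0, 32.8597) (38, 48.3846) (38, 51.975)]
6. shoelace: 987.5171

Area of P0's cell: 987.5171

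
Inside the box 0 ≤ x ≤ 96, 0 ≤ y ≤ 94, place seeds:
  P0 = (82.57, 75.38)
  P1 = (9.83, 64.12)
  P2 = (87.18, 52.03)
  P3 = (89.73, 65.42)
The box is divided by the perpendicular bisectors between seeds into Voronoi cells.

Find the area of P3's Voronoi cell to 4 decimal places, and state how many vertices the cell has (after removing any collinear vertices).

Area of P3's cell: 224.2065 (3 vertices)

1. box [0,96]×[0,94]: [(0, 0) (96, 0) (96, 94) (0, 94)]
2. ⊥bis P3·P0 via (86.15,70.4): [(0, 8.4689) (0, 0) (96, 0) (96, 77.4809)]  |A|=4125.5904
3. ⊥bis P3·P1 via (49.78,64.77): [(50.1099, 44.4917) (50.8338, 0) (96, 0) (96, 77.4809)]  |A|=2782.5617
4. ⊥bis P3·P2 via (88.455,58.725): [(73.7934, 61.5172) (96, 57.2881) (96, 77.4809)]  |A|=224.2065
5. canonical 3-gon: [(73.7934, 61.5172) (96, 57.2881) (96, 77.4809)]
6. shoelace: 224.2065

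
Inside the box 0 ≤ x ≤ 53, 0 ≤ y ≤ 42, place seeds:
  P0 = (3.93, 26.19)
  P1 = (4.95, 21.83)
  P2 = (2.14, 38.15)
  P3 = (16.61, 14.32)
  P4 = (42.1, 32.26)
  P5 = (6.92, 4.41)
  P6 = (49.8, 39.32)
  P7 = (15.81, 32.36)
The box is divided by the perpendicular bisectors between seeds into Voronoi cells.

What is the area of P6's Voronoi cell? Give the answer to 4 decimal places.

Area of P6's cell: 88.5639

1. box [0,53]×[0,42]: [(0, 0) (53, 0) (53, 42) (0, 42)]
2. ⊥bis P6·P0 via (26.865,32.755): [(36.2409, 0) (53, 0) (53, 42) (24.2187, 42)]  |A|=956.3486
3. ⊥bis P6·P1 via (27.375,30.575): [(27.8036, 29.4758) (39.2982, 0) (53, 0) (53, 42) (24.2187, 42)]  |A|=911.2902
4. ⊥bis P6·P2 via (25.97,38.735): [(26.0466, 35.614) (27.8036, 29.4758) (39.2982, 0) (53, 0) (53, 42) (25.8898, 42)]  |A|=905.9542
5. ⊥bis P6·P3 via (33.205,26.82): [(26.0286, 36.3474) (53, 0.5402) (53, 42) (25.8898, 42)]  |A|=635.7365
6. ⊥bis P6·P4 via (45.95,35.79): [(53, 28.1009) (53, 42) (40.2562, 42)]  |A|=88.5639
7. ⊥bis P6·P5 via (28.36,21.865): [(53, 28.1009) (53, 42) (40.2562, 42)]  |A|=88.5639
8. ⊥bis P6·P7 via (32.805,35.84): [(53, 28.1009) (53, 42) (40.2562, 42)]  |A|=88.5639
9. canonical 3-gon: [(53, 28.1009) (53, 42) (40.2562, 42)]
10. shoelace: 88.5639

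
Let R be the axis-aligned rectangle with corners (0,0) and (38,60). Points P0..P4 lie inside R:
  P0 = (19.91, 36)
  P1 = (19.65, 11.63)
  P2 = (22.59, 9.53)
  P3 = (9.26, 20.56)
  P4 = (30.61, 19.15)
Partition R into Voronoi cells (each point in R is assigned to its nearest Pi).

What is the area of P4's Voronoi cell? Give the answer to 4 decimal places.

1. box [0,38]×[0,60]: [(0, 0) (38, 0) (38, 60) (0, 60)]
2. ⊥bis P4·P0 via (25.26,27.575): [(0, 11.5345) (0, 0) (38, 0) (38, 35.6651)]  |A|=896.7927
3. ⊥bis P4·P1 via (25.13,15.39): [(19.3462, 23.8196) (35.6896, 0) (38, 0) (38, 35.6651)]  |A|=360.1622
4. ⊥bis P4·P2 via (26.6,14.34): [(19.3462, 23.8196) (24.8486, 15.8001) (38, 4.836) (38, 35.6651)]  |A|=310.1093
5. ⊥bis P4·P3 via (19.935,19.855): [(20.2341, 24.3835) (20.1221, 22.6887) (24.8486, 15.8001) (38, 4.836) (38, 35.6651)]  |A|=309.3885
6. canonical 5-gon: [(20.2341, 24.3835) (20.1221, 22.6887) (24.8486, 15.8001) (38, 4.836) (38, 35.6651)]
7. shoelace: 309.3885

Area of P4's cell: 309.3885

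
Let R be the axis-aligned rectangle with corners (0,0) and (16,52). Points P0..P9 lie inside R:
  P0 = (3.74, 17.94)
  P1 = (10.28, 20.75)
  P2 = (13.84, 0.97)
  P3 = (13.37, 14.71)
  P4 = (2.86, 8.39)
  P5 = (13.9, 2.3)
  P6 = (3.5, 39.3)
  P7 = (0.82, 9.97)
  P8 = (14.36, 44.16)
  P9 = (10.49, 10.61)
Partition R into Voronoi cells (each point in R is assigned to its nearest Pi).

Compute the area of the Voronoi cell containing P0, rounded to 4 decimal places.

Area of P0's cell: 89.8396

1. box [0,16]×[0,52]: [(0, 0) (16, 0) (16, 52) (0, 52)]
2. ⊥bis P0·P1 via (7.01,19.345): [(0, 35.6601) (0, 0) (15.3218, 0)]  |A|=273.1891
3. ⊥bis P0·P2 via (8.79,9.455): [(10.7565, 10.6254) (0, 35.6601) (0, 4.2235)]  |A|=169.0739
4. ⊥bis P0·P3 via (8.555,16.325): [(5.6174, 7.5668) (8.4465, 16.0016) (0, 35.6601) (0, 4.2235)]  |A|=151.7268
5. ⊥bis P0·P4 via (3.3,13.165): [(7.3693, 12.79) (8.4465, 16.0016) (0, 35.6601) (0, 13.4691)]  |A|=105.9179
6. ⊥bis P0·P5 via (8.82,10.12): [(7.3693, 12.79) (8.4465, 16.0016) (0, 35.6601) (0, 13.4691)]  |A|=105.9179
7. ⊥bis P0·P6 via (3.62,28.62): [(7.3693, 12.79) (8.4465, 16.0016) (3.0277, 28.6133) (0, 28.5793) (0, 13.4691)]  |A|=95.1986
8. ⊥bis P0·P7 via (2.28,13.955): [(4.8181, 13.0251) (7.3693, 12.79) (8.4465, 16.0016) (3.0277, 28.6133) (0, 28.5793) (0, 14.7903)]  |A|=92.0156
9. ⊥bis P0·P8 via (9.05,31.05): [(4.8181, 13.0251) (7.3693, 12.79) (8.4465, 16.0016) (3.0277, 28.6133) (0, 28.5793) (0, 14.7903)]  |A|=92.0156
10. ⊥bis P0·P9 via (7.115,14.275): [(4.8181, 13.0251) (5.6722, 12.9464) (8.2037, 15.2775) (8.4465, 16.0016) (3.0277, 28.6133) (0, 28.5793) (0, 14.7903)]  |A|=89.8396
11. canonical 7-gon: [(4.8181, 13.0251) (5.6722, 12.9464) (8.2037, 15.2775) (8.4465, 16.0016) (3.0277, 28.6133) (0, 28.5793) (0, 14.7903)]
12. shoelace: 89.8396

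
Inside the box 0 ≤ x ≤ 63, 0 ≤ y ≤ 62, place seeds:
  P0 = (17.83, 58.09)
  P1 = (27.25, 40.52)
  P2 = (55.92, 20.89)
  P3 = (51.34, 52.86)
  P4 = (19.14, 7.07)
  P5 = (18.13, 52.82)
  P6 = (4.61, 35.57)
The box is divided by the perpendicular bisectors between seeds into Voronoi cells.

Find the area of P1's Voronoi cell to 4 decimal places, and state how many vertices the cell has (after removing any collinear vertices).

1. box [0,63]×[0,62]: [(0, 0) (63, 0) (63, 62) (0, 62)]
2. ⊥bis P1·P0 via (22.54,49.305): [(0, 37.2204) (0, 0) (63, 0) (63, 62) (46.2185, 62)]  |A|=3333.362
3. ⊥bis P1·P2 via (41.585,30.705): [(0, 37.2204) (0, 0) (20.5617, 0) (63, 61.982) (63, 62) (46.2185, 62)]  |A|=2018.1548
4. ⊥bis P1·P3 via (39.295,46.69): [(34.634, 55.7891) (0, 37.2204) (0, 0) (20.5617, 0) (44.959, 35.6328)]  |A|=1647.9381
5. ⊥bis P1·P4 via (23.195,23.795): [(34.634, 55.7891) (0, 37.2204) (0, 29.4187) (34.9092, 20.9549) (44.959, 35.6328)]  |A|=919.0136
6. ⊥bis P1·P5 via (22.69,46.67): [(34.7317, 55.5985) (0, 29.8462) (0, 29.4187) (34.9092, 20.9549) (44.959, 35.6328)]  |A|=786.7467
7. ⊥bis P1·P6 via (15.93,38.045): [(34.7317, 55.5985) (15.2503, 41.1537) (18.8133, 24.8573) (34.9092, 20.9549) (44.959, 35.6328)]  |A|=638.3179
8. canonical 5-gon: [(34.7317, 55.5985) (15.2503, 41.1537) (18.8133, 24.8573) (34.9092, 20.9549) (44.959, 35.6328)]
9. shoelace: 638.3179

Area of P1's cell: 638.3179 (5 vertices)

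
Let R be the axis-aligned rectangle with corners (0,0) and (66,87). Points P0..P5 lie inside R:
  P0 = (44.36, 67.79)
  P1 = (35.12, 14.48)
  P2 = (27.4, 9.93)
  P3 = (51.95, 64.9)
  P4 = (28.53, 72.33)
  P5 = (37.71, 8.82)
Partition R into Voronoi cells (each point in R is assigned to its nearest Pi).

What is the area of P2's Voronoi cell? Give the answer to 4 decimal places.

1. box [0,66]×[0,87]: [(0, 0) (66, 0) (66, 87) (0, 87)]
2. ⊥bis P2·P0 via (35.88,38.86): [(0, 49.3772) (0, 0) (66, 0) (66, 30.0312)]  |A|=2620.4765
3. ⊥bis P2·P1 via (31.26,12.205): [(11.3045, 46.0636) (0, 49.3772) (0, 0) (38.4534, 0)]  |A|=1164.7419
4. ⊥bis P2·P3 via (39.675,37.415): [(11.3045, 46.0636) (0, 49.3772) (0, 0) (38.4534, 0)]  |A|=1164.7419
5. ⊥bis P2·P4 via (27.965,41.13): [(14.0639, 41.3817) (0, 41.6364) (0, 0) (38.4534, 0)]  |A|=1088.4179
6. ⊥bis P2·P5 via (32.555,9.375): [(32.6126, 9.91) (14.0639, 41.3817) (0, 41.6364) (0, 0) (31.5457, 0)]  |A|=1054.1902
7. canonical 5-gon: [(32.6126, 9.91) (14.0639, 41.3817) (0, 41.6364) (0, 0) (31.5457, 0)]
8. shoelace: 1054.1902

Area of P2's cell: 1054.1902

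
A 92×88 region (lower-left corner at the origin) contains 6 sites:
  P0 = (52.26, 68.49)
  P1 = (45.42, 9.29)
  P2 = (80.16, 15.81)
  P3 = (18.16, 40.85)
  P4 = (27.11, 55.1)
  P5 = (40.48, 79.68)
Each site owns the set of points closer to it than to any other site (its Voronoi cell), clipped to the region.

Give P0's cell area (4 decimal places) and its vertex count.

1. box [0,92]×[0,88]: [(0, 0) (92, 0) (92, 88) (0, 88)]
2. ⊥bis P0·P1 via (48.84,38.89): [(0, 44.533) (92, 33.9033) (92, 88) (0, 88)]  |A|=4487.9316
3. ⊥bis P0·P2 via (66.21,42.15): [(0, 44.533) (58.0461, 37.8263) (92, 55.8087) (92, 88) (0, 88)]  |A|=4116.0444
4. ⊥bis P0·P3 via (35.21,54.67): [(47.9139, 38.997) (58.0461, 37.8263) (92, 55.8087) (92, 88) (8.1941, 88)]  |A|=2873.9402
5. ⊥bis P0·P4 via (39.685,61.795): [(52.079, 38.5158) (58.0461, 37.8263) (92, 55.8087) (92, 88) (25.7333, 88)]  |A|=2347.489
6. ⊥bis P0·P5 via (46.37,74.085): [(37.8929, 65.161) (52.079, 38.5158) (58.0461, 37.8263) (92, 55.8087) (92, 88) (59.5881, 88)]  |A|=1960.8842
7. canonical 6-gon: [(37.8929, 65.161) (52.079, 38.5158) (58.0461, 37.8263) (92, 55.8087) (92, 88) (59.5881, 88)]
8. shoelace: 1960.8842

Area of P0's cell: 1960.8842 (6 vertices)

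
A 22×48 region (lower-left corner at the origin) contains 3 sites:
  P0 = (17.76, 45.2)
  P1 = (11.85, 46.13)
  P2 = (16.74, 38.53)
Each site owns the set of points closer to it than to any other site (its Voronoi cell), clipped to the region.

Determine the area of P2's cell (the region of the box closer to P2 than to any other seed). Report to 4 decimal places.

Area of P2's cell: 860.8790

1. box [0,22]×[0,48]: [(0, 0) (22, 0) (22, 48) (0, 48)]
2. ⊥bis P2·P0 via (17.25,41.865): [(0, 44.5029) (0, 0) (22, 0) (22, 41.1386)]  |A|=942.057
3. ⊥bis P2·P1 via (14.295,42.33): [(14.2785, 42.3194) (0, 33.1323) (0, 0) (22, 0) (22, 41.1386)]  |A|=860.879
4. canonical 5-gon: [(14.2785, 42.3194) (0, 33.1323) (0, 0) (22, 0) (22, 41.1386)]
5. shoelace: 860.879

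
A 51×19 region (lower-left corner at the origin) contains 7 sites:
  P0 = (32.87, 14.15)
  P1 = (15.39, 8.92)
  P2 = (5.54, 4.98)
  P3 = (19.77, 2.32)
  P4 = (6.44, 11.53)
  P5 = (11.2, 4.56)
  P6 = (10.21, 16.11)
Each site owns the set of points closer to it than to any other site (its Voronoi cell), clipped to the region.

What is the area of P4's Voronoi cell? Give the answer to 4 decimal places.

1. box [0,51]×[0,19]: [(0, 0) (51, 0) (51, 19) (0, 19)]
2. ⊥bis P4·P0 via (19.655,12.84): [(0, 0) (20.9278, 0) (19.0444, 19) (0, 19)]  |A|=379.7358
3. ⊥bis P4·P1 via (10.915,10.225): [(0, 0) (7.9332, 0) (13.474, 19) (0, 19)]  |A|=203.3679
4. ⊥bis P4·P2 via (5.99,8.255): [(0, 9.0781) (10.1729, 7.6803) (13.474, 19) (0, 19)]  |A|=126.7284
5. ⊥bis P4·P3 via (13.105,6.925): [(0, 9.0781) (10.1729, 7.6803) (13.474, 19) (0, 19)]  |A|=126.7284
6. ⊥bis P4·P5 via (8.82,8.045): [(0, 9.0781) (8.602, 7.8961) (10.6422, 9.2894) (13.474, 19) (0, 19)]  |A|=125.4139
7. ⊥bis P4·P6 via (8.325,13.82): [(0, 9.0781) (8.602, 7.8961) (10.6422, 9.2894) (11.2591, 11.4048) (2.0321, 19) (0, 19)]  |A|=81.9623
8. canonical 6-gon: [(0, 9.0781) (8.602, 7.8961) (10.6422, 9.2894) (11.2591, 11.4048) (2.0321, 19) (0, 19)]
9. shoelace: 81.9623

Area of P4's cell: 81.9623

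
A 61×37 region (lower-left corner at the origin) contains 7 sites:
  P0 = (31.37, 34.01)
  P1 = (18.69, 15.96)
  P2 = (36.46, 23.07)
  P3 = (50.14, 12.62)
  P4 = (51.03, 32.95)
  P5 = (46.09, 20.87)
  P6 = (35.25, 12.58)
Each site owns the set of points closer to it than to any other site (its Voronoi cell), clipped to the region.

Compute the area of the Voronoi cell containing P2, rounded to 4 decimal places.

Area of P2's cell: 159.3508

1. box [0,61]×[0,37]: [(0, 0) (61, 0) (61, 37) (0, 37)]
2. ⊥bis P2·P0 via (33.915,28.54): [(0, 12.7605) (0, 0) (61, 0) (61, 37) (52.0982, 37)]  |A|=1625.584
3. ⊥bis P2·P1 via (27.575,19.515): [(25.5257, 24.6368) (35.3832, 0) (61, 0) (61, 37) (52.0982, 37)]  |A|=1026.8594
4. ⊥bis P2·P3 via (43.3,17.845): [(25.5257, 24.6368) (33.4188, 4.9096) (57.9323, 37) (52.0982, 37)]  |A|=404.5009
5. ⊥bis P2·P4 via (43.745,28.01): [(41.1142, 31.8896) (25.5257, 24.6368) (33.4188, 4.9096) (47.1872, 22.9337)]  |A|=298.766
6. ⊥bis P2·P5 via (41.275,21.97): [(42.9296, 29.2125) (41.1142, 31.8896) (25.5257, 24.6368) (33.4188, 4.9096) (39.0666, 12.303)]  |A|=250.6411
7. ⊥bis P2·P6 via (35.855,17.825): [(40.2132, 17.3223) (42.9296, 29.2125) (41.1142, 31.8896) (25.5257, 24.6368) (27.8833, 18.7445)]  |A|=159.3508
8. canonical 5-gon: [(40.2132, 17.3223) (42.9296, 29.2125) (41.1142, 31.8896) (25.5257, 24.6368) (27.8833, 18.7445)]
9. shoelace: 159.3508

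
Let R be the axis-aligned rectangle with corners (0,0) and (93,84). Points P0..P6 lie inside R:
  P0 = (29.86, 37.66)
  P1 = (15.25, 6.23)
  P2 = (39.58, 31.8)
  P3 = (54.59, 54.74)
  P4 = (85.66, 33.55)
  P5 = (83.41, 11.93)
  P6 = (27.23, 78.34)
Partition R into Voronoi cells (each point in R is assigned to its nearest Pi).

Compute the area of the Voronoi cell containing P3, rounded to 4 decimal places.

1. box [0,93]×[0,84]: [(0, 0) (93, 0) (93, 84) (0, 84)]
2. ⊥bis P3·P0 via (42.225,46.2): [(74.1335, 0) (93, 0) (93, 84) (16.1181, 84)]  |A|=4021.4355
3. ⊥bis P3·P1 via (34.92,30.485): [(74.1335, 0) (93, 0) (93, 84) (16.1181, 84)]  |A|=4021.4355
4. ⊥bis P3·P2 via (47.085,43.27): [(41.91, 46.6561) (93, 13.2271) (93, 84) (16.1181, 84)]  |A|=3243.4296
5. ⊥bis P3·P4 via (70.125,44.145): [(41.91, 46.6561) (62.6032, 33.1162) (93, 77.6856) (93, 84) (16.1181, 84)]  |A|=2263.7643
6. ⊥bis P3·P5 via (69,33.335): [(41.91, 46.6561) (62.6032, 33.1162) (93, 77.6856) (93, 84) (16.1181, 84)]  |A|=2263.7643
7. ⊥bis P3·P6 via (40.91,66.54): [(33.8388, 58.3423) (41.91, 46.6561) (62.6032, 33.1162) (93, 77.6856) (93, 84) (55.9705, 84)]  |A|=1752.5024
8. canonical 6-gon: [(33.8388, 58.3423) (41.91, 46.6561) (62.6032, 33.1162) (93, 77.6856) (93, 84) (55.9705, 84)]
9. shoelace: 1752.5024

Area of P3's cell: 1752.5024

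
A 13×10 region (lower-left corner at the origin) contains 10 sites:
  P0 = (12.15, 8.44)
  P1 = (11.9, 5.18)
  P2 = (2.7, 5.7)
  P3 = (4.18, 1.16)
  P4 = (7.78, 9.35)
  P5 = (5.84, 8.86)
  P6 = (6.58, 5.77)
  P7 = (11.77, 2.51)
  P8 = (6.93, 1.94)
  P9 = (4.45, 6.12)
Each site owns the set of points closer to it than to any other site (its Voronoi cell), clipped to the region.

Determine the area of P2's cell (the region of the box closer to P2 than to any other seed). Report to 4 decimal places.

1. box [0,13]×[0,10]: [(0, 0) (13, 0) (13, 10) (0, 10)]
2. ⊥bis P2·P0 via (7.425,7.07): [(0, 0) (9.4749, 0) (6.5755, 10) (0, 10)]  |A|=80.2519
3. ⊥bis P2·P1 via (7.3,5.44): [(0, 0) (6.9925, 0) (7.3975, 7.1649) (6.5755, 10) (0, 10)]  |A|=71.3589
4. ⊥bis P2·P3 via (3.44,3.43): [(0, 2.3086) (7.2567, 4.6742) (7.3975, 7.1649) (6.5755, 10) (0, 10)]  |A|=46.6402
5. ⊥bis P2·P4 via (5.24,7.525): [(0, 2.3086) (7.2567, 4.6742) (7.259, 4.715) (3.4617, 10) (0, 10)]  |A|=37.2088
6. ⊥bis P2·P5 via (4.27,7.28): [(0, 2.3086) (6.9824, 4.5848) (1.5327, 10) (0, 10)]  |A|=31.0021
7. ⊥bis P2·P6 via (4.64,5.735): [(0, 2.3086) (4.6743, 3.8324) (4.6184, 6.9338) (1.5327, 10) (0, 10)]  |A|=27.4018
8. ⊥bis P2·P7 via (7.235,4.105): [(0, 2.3086) (4.6743, 3.8324) (4.6184, 6.9338) (1.5327, 10) (0, 10)]  |A|=27.4018
9. ⊥bis P2·P8 via (4.815,3.82): [(0, 2.3086) (4.6743, 3.8324) (4.6184, 6.9338) (1.5327, 10) (0, 10)]  |A|=27.4018
10. ⊥bis P2·P9 via (3.575,5.91): [(0, 2.3086) (4.1172, 3.6508) (2.9256, 8.6159) (1.5327, 10) (0, 10)]  |A|=23.3326
11. canonical 5-gon: [(0, 2.3086) (4.1172, 3.6508) (2.9256, 8.6159) (1.5327, 10) (0, 10)]
12. shoelace: 23.3326

Area of P2's cell: 23.3326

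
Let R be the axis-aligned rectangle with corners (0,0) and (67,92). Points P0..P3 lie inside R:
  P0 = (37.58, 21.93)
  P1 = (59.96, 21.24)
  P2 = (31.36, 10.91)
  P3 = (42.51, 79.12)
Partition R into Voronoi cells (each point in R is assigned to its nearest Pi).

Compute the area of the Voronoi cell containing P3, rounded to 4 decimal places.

Area of P3's cell: 2682.5825

1. box [0,67]×[0,92]: [(0, 0) (67, 0) (67, 92) (0, 92)]
2. ⊥bis P3·P0 via (40.045,50.525): [(0, 53.977) (67, 48.2014) (67, 92) (0, 92)]  |A|=2741.0233
3. ⊥bis P3·P1 via (51.235,50.18): [(0, 53.977) (49.6368, 49.6982) (67, 54.9329) (67, 92) (0, 92)]  |A|=2682.5825
4. ⊥bis P3·P2 via (36.935,45.015): [(0, 53.977) (49.6368, 49.6982) (67, 54.9329) (67, 92) (0, 92)]  |A|=2682.5825
5. canonical 5-gon: [(0, 53.977) (49.6368, 49.6982) (67, 54.9329) (67, 92) (0, 92)]
6. shoelace: 2682.5825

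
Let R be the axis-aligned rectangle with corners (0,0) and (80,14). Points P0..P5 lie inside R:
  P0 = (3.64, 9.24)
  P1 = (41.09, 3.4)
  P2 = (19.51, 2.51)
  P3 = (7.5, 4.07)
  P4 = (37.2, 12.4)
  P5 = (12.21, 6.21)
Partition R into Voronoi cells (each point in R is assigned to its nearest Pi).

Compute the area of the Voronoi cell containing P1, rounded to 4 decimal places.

Area of P1's cell: 581.7387

1. box [0,80]×[0,14]: [(0, 0) (80, 0) (80, 14) (0, 14)]
2. ⊥bis P1·P0 via (22.365,6.32): [(21.3795, 0) (80, 0) (80, 14) (23.5626, 14)]  |A|=805.4054
3. ⊥bis P1·P2 via (30.3,2.955): [(30.4219, 0) (80, 0) (80, 14) (29.8445, 14)]  |A|=698.1355
4. ⊥bis P1·P3 via (24.295,3.735): [(30.4219, 0) (80, 0) (80, 14) (29.8445, 14)]  |A|=698.1355
5. ⊥bis P1·P4 via (39.145,7.9): [(30.2545, 4.0573) (30.4219, 0) (80, 0) (80, 14) (53.2581, 14)]  |A|=581.7387
6. ⊥bis P1·P5 via (26.65,4.805): [(30.2545, 4.0573) (30.4219, 0) (80, 0) (80, 14) (53.2581, 14)]  |A|=581.7387
7. canonical 5-gon: [(30.2545, 4.0573) (30.4219, 0) (80, 0) (80, 14) (53.2581, 14)]
8. shoelace: 581.7387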